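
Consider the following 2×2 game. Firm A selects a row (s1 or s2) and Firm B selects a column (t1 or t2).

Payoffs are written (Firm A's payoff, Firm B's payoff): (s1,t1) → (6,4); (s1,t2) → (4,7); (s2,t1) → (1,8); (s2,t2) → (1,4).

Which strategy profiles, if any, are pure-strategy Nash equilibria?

(s1, t2)

(s1, t1): Firm B prefers t2 (7 > 4) — not an equilibrium.
(s1, t2): Firm A gets 4 ≥ 1 from s2, and Firm B gets 7 ≥ 4 from t1 — Nash equilibrium.
(s2, t1): Firm A prefers s1 (6 > 1) — not an equilibrium.
(s2, t2): Firm A prefers s1 (4 > 1); Firm B prefers t1 (8 > 4) — not an equilibrium.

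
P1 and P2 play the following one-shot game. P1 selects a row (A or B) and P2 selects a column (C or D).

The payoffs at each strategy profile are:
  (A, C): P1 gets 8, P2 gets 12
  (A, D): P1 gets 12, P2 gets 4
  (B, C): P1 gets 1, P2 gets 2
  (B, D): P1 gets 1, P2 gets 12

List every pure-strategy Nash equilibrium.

(A, C)

(A, C): P1 gets 8 ≥ 1 from B, and P2 gets 12 ≥ 4 from D — Nash equilibrium.
(A, D): P2 prefers C (12 > 4) — not an equilibrium.
(B, C): P1 prefers A (8 > 1); P2 prefers D (12 > 2) — not an equilibrium.
(B, D): P1 prefers A (12 > 1) — not an equilibrium.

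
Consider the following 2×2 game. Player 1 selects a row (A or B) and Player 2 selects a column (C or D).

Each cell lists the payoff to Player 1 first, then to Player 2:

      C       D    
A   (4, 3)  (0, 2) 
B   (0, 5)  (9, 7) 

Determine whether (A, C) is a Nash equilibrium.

At (A, C), Player 1 earns 4; switching to B would give 0, so Player 1 has no profitable deviation.
Player 2 earns 3; switching to D would give 2, so Player 2 has no profitable deviation.
Neither player can gain by a unilateral deviation, so this profile is a Nash equilibrium.

Yes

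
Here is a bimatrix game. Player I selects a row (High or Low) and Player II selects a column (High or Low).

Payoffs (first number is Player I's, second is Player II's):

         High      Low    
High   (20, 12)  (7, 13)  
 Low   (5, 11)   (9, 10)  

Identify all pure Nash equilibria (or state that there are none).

none

(High, High): Player II prefers Low (13 > 12) — not an equilibrium.
(High, Low): Player I prefers Low (9 > 7) — not an equilibrium.
(Low, High): Player I prefers High (20 > 5) — not an equilibrium.
(Low, Low): Player II prefers High (11 > 10) — not an equilibrium.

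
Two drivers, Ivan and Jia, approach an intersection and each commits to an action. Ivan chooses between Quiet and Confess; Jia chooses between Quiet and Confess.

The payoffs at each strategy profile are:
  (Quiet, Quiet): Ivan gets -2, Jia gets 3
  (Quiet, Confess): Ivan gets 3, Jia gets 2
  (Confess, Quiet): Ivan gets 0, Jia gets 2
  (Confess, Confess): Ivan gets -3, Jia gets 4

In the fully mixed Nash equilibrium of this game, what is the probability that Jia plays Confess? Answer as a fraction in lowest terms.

Let q be the probability that Jia plays Quiet. In a completely mixed equilibrium, Ivan must be indifferent between Quiet and Confess.
Ivan's expected payoff from Quiet is −2q + 3(1−q); from Confess it is −3(1−q).
Setting these equal: −5q + 3 = 3q − 3, so q = 3/4.
Therefore Jia plays Confess with probability 1 − 3/4 = 1/4.

1/4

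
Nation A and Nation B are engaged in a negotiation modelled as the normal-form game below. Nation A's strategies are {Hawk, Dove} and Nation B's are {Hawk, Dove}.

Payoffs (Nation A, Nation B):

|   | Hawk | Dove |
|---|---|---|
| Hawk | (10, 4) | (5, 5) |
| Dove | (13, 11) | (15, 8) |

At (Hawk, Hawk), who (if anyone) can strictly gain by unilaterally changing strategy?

Both

Nation A at (Hawk, Hawk) earns 10; deviating to Dove yields 13 — a strict improvement.
Nation B earns 4; deviating to Dove yields 5 — a strict improvement.
Both Nation A and Nation B have strictly profitable deviations.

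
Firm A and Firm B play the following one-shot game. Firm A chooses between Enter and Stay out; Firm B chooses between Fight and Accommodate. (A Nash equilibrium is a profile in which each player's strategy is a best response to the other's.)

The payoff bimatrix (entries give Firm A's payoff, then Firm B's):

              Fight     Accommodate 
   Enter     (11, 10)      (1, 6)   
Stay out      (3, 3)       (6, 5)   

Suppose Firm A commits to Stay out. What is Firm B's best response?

Accommodate

Against Stay out, Firm B earns 3 from Fight and 5 from Accommodate.
So Accommodate is the best response.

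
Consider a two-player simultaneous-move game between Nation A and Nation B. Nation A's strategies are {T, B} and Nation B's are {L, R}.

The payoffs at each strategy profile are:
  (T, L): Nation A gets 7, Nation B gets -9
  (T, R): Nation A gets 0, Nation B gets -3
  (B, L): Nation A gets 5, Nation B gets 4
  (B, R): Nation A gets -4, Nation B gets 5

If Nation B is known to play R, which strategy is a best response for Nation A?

T

Against R, Nation A earns 0 from T and -4 from B.
So T is the best response.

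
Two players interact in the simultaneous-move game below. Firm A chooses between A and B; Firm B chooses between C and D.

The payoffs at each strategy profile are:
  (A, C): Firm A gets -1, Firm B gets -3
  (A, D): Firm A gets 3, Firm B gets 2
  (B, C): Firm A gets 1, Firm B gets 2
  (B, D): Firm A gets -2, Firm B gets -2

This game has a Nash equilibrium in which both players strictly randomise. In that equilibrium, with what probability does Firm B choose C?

5/7

Let c be the probability that Firm B plays C. In a completely mixed equilibrium, Firm A must be indifferent between A and B.
Firm A's expected payoff from A is −c + 3(1−c); from B it is c − 2(1−c).
Setting these equal: −4c + 3 = 3c − 2, so c = 5/7.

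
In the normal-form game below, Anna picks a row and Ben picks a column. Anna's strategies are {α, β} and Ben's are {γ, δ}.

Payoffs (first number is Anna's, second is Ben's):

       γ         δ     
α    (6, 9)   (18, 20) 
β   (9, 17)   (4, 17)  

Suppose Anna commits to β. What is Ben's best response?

either — both γ and δ are best responses

Against β, Ben earns 17 from γ and 17 from δ.
So either strategy is a best response.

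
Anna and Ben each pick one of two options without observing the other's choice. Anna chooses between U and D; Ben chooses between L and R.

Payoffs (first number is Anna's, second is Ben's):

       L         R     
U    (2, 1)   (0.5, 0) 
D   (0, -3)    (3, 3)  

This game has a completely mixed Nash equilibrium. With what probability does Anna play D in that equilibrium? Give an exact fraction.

Let p be the probability that Anna plays U. In a completely mixed equilibrium, Ben must be indifferent between L and R.
Ben's expected payoff from L is p − 3(1−p); from R it is 3(1−p).
Setting these equal: 4p − 3 = −3p + 3, so p = 6/7.
Therefore Anna plays D with probability 1 − 6/7 = 1/7.

1/7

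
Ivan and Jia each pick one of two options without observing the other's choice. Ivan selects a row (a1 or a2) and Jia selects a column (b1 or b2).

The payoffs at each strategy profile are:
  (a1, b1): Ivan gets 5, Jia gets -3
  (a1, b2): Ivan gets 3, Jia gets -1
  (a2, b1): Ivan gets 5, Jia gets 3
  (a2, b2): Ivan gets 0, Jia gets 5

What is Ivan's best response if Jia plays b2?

Against b2, Ivan earns 3 from a1 and 0 from a2.
So a1 is the best response.

a1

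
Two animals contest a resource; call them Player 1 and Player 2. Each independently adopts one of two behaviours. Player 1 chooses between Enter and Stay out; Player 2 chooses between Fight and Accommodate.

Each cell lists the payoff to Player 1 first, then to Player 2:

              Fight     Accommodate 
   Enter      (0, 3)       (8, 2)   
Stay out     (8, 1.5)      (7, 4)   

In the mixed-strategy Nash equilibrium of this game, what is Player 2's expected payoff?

First find p, the probability Player 1 plays Enter, from Player 2's indifference between Fight and Accommodate: 3p + 1.5(1−p) = 2p + 4(1−p), giving p = 5/7.
Since Player 2 is indifferent in equilibrium, Player 2's expected payoff equals the payoff from either column against (5/7, 2/7). Using Fight: 3(5/7) + 1.5(2/7) = 18/7.

18/7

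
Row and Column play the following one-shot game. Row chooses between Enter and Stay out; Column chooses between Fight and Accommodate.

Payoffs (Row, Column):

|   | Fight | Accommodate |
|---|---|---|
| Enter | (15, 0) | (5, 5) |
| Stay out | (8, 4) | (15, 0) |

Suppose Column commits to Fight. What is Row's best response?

Against Fight, Row earns 15 from Enter and 8 from Stay out.
So Enter is the best response.

Enter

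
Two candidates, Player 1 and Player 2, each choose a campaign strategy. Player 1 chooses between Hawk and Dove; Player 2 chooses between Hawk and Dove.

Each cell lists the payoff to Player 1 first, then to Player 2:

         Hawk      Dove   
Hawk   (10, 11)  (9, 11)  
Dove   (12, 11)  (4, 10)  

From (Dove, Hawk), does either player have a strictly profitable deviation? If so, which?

Player 1 at (Dove, Hawk) earns 12; deviating to Hawk yields 10 — not better.
Player 2 earns 11; deviating to Dove yields 10 — not better.
Neither player can strictly improve; the profile is a Nash equilibrium.

Neither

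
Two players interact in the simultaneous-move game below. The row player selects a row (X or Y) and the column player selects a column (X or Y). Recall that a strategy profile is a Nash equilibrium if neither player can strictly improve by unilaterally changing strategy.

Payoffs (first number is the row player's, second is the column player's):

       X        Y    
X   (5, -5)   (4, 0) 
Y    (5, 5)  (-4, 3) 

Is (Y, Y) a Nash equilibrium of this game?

No

At (Y, Y), the row player earns -4; switching to X would give 4, so the row player would deviate.
The column player earns 3; switching to X would give 5, so the column player would deviate.
Since at least one player can profitably deviate, this is not a Nash equilibrium.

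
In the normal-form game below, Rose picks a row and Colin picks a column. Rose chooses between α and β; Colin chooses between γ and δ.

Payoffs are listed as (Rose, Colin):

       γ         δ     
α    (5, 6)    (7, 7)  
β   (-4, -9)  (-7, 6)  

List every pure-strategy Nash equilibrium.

(α, δ)

(α, γ): Colin prefers δ (7 > 6) — not an equilibrium.
(α, δ): Rose gets 7 ≥ -7 from β, and Colin gets 7 ≥ 6 from γ — Nash equilibrium.
(β, γ): Rose prefers α (5 > -4); Colin prefers δ (6 > -9) — not an equilibrium.
(β, δ): Rose prefers α (7 > -7) — not an equilibrium.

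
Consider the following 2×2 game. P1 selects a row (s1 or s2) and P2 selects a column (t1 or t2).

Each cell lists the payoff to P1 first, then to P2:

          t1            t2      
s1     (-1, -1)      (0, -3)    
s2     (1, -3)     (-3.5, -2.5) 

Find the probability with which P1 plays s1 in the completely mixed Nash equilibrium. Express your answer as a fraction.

1/5

Let x be the probability that P1 plays s1. In a completely mixed equilibrium, P2 must be indifferent between t1 and t2.
P2's expected payoff from t1 is −x − 3(1−x); from t2 it is −3x − 2.5(1−x).
Setting these equal: 2x − 3 = −0.5x − 2.5, so x = 1/5.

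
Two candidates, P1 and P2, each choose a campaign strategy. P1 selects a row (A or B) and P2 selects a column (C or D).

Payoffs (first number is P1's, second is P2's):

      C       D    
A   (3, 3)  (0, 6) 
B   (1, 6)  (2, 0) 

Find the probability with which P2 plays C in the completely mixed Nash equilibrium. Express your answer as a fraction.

Let c be the probability that P2 plays C. In a completely mixed equilibrium, P1 must be indifferent between A and B.
P1's expected payoff from A is 3c; from B it is c + 2(1−c).
Setting these equal: 3c = −c + 2, so c = 1/2.

1/2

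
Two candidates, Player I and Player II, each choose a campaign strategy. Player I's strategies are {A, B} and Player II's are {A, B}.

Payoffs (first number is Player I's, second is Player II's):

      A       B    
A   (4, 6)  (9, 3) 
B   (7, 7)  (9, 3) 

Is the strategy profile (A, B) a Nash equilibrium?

No

At (A, B), Player I earns 9; switching to B would give 9, so Player I has no profitable deviation.
Player II earns 3; switching to A would give 6, so Player II would deviate.
Since at least one player can profitably deviate, this is not a Nash equilibrium.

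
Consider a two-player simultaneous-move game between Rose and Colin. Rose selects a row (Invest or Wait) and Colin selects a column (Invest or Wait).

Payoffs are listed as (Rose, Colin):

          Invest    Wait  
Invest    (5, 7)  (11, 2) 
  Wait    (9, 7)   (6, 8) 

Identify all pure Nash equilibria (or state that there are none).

(Invest, Invest): Rose prefers Wait (9 > 5) — not an equilibrium.
(Invest, Wait): Colin prefers Invest (7 > 2) — not an equilibrium.
(Wait, Invest): Colin prefers Wait (8 > 7) — not an equilibrium.
(Wait, Wait): Rose prefers Invest (11 > 6) — not an equilibrium.

none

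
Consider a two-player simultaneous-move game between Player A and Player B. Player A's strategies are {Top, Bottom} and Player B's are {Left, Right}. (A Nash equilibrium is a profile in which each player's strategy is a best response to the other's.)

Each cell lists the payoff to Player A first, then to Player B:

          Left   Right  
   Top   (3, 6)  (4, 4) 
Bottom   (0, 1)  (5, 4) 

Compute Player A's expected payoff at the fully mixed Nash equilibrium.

First find y, the probability Player B plays Left, from Player A's indifference between Top and Bottom: 3y + 4(1−y) = 5(1−y), giving y = 1/4.
Since Player A is indifferent in equilibrium, Player A's expected payoff equals the payoff from either row against (1/4, 3/4). Using Top: 3(1/4) + 4(3/4) = 15/4.

15/4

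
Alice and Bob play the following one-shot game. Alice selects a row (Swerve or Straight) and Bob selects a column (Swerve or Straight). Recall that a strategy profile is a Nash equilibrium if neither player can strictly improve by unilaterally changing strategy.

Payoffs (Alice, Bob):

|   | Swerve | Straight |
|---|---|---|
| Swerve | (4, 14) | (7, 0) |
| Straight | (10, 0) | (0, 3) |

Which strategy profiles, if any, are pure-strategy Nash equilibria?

none

(Swerve, Swerve): Alice prefers Straight (10 > 4) — not an equilibrium.
(Swerve, Straight): Bob prefers Swerve (14 > 0) — not an equilibrium.
(Straight, Swerve): Bob prefers Straight (3 > 0) — not an equilibrium.
(Straight, Straight): Alice prefers Swerve (7 > 0) — not an equilibrium.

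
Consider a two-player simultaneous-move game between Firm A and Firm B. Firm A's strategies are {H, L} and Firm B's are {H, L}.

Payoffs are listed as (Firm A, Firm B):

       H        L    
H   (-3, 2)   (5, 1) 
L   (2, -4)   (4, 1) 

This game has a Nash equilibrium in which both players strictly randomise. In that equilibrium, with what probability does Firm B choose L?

Let y be the probability that Firm B plays H. In a completely mixed equilibrium, Firm A must be indifferent between H and L.
Firm A's expected payoff from H is −3y + 5(1−y); from L it is 2y + 4(1−y).
Setting these equal: −8y + 5 = −2y + 4, so y = 1/6.
Therefore Firm B plays L with probability 1 − 1/6 = 5/6.

5/6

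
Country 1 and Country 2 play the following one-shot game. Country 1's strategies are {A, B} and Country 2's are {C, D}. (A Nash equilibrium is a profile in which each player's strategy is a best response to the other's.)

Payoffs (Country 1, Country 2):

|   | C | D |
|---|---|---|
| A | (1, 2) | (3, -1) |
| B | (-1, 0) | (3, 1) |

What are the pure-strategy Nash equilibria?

(A, C) and (B, D)

(A, C): Country 1 gets 1 ≥ -1 from B, and Country 2 gets 2 ≥ -1 from D — Nash equilibrium.
(A, D): Country 2 prefers C (2 > -1) — not an equilibrium.
(B, C): Country 1 prefers A (1 > -1); Country 2 prefers D (1 > 0) — not an equilibrium.
(B, D): Country 1 gets 3 ≥ 3 from A, and Country 2 gets 1 ≥ 0 from C — Nash equilibrium.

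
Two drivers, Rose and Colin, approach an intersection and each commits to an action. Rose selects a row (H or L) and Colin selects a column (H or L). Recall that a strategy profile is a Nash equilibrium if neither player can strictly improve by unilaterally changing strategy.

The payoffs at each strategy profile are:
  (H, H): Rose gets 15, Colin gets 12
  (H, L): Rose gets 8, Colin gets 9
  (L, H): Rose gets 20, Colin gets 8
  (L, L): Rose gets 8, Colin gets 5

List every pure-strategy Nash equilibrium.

(H, H): Rose prefers L (20 > 15) — not an equilibrium.
(H, L): Colin prefers H (12 > 9) — not an equilibrium.
(L, H): Rose gets 20 ≥ 15 from H, and Colin gets 8 ≥ 5 from L — Nash equilibrium.
(L, L): Colin prefers H (8 > 5) — not an equilibrium.

(L, H)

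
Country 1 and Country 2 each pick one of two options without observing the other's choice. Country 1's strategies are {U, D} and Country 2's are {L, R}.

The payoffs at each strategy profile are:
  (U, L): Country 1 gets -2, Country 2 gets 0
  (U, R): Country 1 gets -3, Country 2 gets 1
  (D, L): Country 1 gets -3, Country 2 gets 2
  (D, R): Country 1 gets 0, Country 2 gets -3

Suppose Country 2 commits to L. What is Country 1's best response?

Against L, Country 1 earns -2 from U and -3 from D.
So U is the best response.

U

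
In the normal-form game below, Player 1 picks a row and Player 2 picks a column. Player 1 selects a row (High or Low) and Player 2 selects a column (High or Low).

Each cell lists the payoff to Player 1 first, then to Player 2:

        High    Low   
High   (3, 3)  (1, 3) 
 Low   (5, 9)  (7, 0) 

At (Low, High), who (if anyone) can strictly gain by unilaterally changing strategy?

Player 1 at (Low, High) earns 5; deviating to High yields 3 — not better.
Player 2 earns 9; deviating to Low yields 0 — not better.
Neither player can strictly improve; the profile is a Nash equilibrium.

Neither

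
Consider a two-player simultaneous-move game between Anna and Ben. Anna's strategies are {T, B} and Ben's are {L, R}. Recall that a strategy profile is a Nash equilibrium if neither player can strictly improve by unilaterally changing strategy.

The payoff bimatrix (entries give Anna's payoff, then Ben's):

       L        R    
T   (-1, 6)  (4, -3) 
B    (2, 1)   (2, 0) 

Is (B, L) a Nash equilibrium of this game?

At (B, L), Anna earns 2; switching to T would give -1, so Anna has no profitable deviation.
Ben earns 1; switching to R would give 0, so Ben has no profitable deviation.
Neither player can gain by a unilateral deviation, so this profile is a Nash equilibrium.

Yes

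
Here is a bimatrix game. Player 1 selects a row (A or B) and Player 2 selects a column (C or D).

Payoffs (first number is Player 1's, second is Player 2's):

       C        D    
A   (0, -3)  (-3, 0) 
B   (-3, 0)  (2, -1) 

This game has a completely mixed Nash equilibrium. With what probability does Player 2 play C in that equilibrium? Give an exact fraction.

Let y be the probability that Player 2 plays C. In a completely mixed equilibrium, Player 1 must be indifferent between A and B.
Player 1's expected payoff from A is −3(1−y); from B it is −3y + 2(1−y).
Setting these equal: 3y − 3 = −5y + 2, so y = 5/8.

5/8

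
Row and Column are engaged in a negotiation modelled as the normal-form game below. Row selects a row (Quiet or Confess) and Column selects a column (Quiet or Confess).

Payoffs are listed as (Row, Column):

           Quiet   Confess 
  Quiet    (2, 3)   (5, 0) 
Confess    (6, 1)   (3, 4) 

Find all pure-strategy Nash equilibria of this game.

none

(Quiet, Quiet): Row prefers Confess (6 > 2) — not an equilibrium.
(Quiet, Confess): Column prefers Quiet (3 > 0) — not an equilibrium.
(Confess, Quiet): Column prefers Confess (4 > 1) — not an equilibrium.
(Confess, Confess): Row prefers Quiet (5 > 3) — not an equilibrium.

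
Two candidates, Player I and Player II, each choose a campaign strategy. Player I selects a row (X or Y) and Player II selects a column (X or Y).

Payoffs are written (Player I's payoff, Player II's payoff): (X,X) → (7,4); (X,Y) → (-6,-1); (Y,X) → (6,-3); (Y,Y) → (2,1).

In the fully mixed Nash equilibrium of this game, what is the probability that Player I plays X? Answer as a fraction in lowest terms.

4/9

Let x be the probability that Player I plays X. In a completely mixed equilibrium, Player II must be indifferent between X and Y.
Player II's expected payoff from X is 4x − 3(1−x); from Y it is −x + (1−x).
Setting these equal: 7x − 3 = −2x + 1, so x = 4/9.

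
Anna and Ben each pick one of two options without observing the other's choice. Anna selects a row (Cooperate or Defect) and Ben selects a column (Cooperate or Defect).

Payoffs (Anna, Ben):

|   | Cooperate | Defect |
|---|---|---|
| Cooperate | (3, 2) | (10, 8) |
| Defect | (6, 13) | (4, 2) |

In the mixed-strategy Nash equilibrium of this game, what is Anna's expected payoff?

First find q, the probability Ben plays Cooperate, from Anna's indifference between Cooperate and Defect: 3q + 10(1−q) = 6q + 4(1−q), giving q = 2/3.
Since Anna is indifferent in equilibrium, Anna's expected payoff equals the payoff from either row against (2/3, 1/3). Using Cooperate: 3(2/3) + 10(1/3) = 16/3.

16/3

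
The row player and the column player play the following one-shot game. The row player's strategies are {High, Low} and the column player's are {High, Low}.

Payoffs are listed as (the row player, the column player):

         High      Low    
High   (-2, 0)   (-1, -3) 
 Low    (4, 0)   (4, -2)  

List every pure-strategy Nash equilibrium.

(High, High): the row player prefers Low (4 > -2) — not an equilibrium.
(High, Low): the row player prefers Low (4 > -1); the column player prefers High (0 > -3) — not an equilibrium.
(Low, High): the row player gets 4 ≥ -2 from High, and the column player gets 0 ≥ -2 from Low — Nash equilibrium.
(Low, Low): the column player prefers High (0 > -2) — not an equilibrium.

(Low, High)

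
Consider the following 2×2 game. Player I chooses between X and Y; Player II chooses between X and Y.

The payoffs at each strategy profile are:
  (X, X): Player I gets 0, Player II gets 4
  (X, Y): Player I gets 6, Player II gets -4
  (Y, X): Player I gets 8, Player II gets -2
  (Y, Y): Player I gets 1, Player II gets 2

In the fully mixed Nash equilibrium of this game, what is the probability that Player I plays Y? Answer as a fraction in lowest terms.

2/3

Let p be the probability that Player I plays X. In a completely mixed equilibrium, Player II must be indifferent between X and Y.
Player II's expected payoff from X is 4p − 2(1−p); from Y it is −4p + 2(1−p).
Setting these equal: 6p − 2 = −6p + 2, so p = 1/3.
Therefore Player I plays Y with probability 1 − 1/3 = 2/3.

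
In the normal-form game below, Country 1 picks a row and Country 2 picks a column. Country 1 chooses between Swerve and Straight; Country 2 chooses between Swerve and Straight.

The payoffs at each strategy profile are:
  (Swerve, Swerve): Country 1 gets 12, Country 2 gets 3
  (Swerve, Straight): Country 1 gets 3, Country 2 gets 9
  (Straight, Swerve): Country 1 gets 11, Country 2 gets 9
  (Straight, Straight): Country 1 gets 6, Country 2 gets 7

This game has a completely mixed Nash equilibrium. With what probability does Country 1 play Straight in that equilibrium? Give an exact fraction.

3/4

Let p be the probability that Country 1 plays Swerve. In a completely mixed equilibrium, Country 2 must be indifferent between Swerve and Straight.
Country 2's expected payoff from Swerve is 3p + 9(1−p); from Straight it is 9p + 7(1−p).
Setting these equal: −6p + 9 = 2p + 7, so p = 1/4.
Therefore Country 1 plays Straight with probability 1 − 1/4 = 3/4.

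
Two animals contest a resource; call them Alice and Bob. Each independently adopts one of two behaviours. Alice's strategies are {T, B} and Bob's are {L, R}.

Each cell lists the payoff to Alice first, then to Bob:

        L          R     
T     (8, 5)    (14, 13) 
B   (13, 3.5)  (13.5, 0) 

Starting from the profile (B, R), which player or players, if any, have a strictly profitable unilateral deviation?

Both

Alice at (B, R) earns 13.5; deviating to T yields 14 — a strict improvement.
Bob earns 0; deviating to L yields 3.5 — a strict improvement.
Both Alice and Bob have strictly profitable deviations.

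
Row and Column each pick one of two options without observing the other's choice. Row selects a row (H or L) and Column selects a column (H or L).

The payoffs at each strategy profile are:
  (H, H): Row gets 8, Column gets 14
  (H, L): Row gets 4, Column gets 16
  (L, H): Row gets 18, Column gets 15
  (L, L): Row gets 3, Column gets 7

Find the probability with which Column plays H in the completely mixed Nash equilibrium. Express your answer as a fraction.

Let y be the probability that Column plays H. In a completely mixed equilibrium, Row must be indifferent between H and L.
Row's expected payoff from H is 8y + 4(1−y); from L it is 18y + 3(1−y).
Setting these equal: 4y + 4 = 15y + 3, so y = 1/11.

1/11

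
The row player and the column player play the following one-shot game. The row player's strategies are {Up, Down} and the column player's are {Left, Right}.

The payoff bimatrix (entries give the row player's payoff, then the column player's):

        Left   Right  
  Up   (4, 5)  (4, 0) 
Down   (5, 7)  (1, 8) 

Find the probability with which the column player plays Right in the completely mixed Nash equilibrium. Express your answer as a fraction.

1/4

Let y be the probability that the column player plays Left. In a completely mixed equilibrium, the row player must be indifferent between Up and Down.
The row player's expected payoff from Up is 4y + 4(1−y); from Down it is 5y + (1−y).
Setting these equal: 4 = 4y + 1, so y = 3/4.
Therefore the column player plays Right with probability 1 − 3/4 = 1/4.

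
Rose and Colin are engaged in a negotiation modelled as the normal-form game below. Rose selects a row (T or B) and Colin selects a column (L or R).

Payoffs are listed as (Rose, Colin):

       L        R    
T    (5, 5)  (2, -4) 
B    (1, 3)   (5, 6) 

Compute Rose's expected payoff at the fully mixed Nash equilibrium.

First find y, the probability Colin plays L, from Rose's indifference between T and B: 5y + 2(1−y) = y + 5(1−y), giving y = 3/7.
Since Rose is indifferent in equilibrium, Rose's expected payoff equals the payoff from either row against (3/7, 4/7). Using T: 5(3/7) + 2(4/7) = 23/7.

23/7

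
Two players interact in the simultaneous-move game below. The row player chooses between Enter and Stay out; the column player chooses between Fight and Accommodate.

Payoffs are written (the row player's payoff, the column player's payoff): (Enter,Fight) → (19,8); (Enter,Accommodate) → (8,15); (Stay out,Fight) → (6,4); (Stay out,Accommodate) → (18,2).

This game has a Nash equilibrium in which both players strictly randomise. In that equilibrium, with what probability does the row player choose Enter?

2/9

Let p be the probability that the row player plays Enter. In a completely mixed equilibrium, the column player must be indifferent between Fight and Accommodate.
The column player's expected payoff from Fight is 8p + 4(1−p); from Accommodate it is 15p + 2(1−p).
Setting these equal: 4p + 4 = 13p + 2, so p = 2/9.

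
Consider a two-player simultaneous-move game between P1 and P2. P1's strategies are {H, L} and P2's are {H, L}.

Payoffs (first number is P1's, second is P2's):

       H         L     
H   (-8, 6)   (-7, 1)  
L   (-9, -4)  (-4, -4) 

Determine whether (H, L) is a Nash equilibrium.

No

At (H, L), P1 earns -7; switching to L would give -4, so P1 would deviate.
P2 earns 1; switching to H would give 6, so P2 would deviate.
Since at least one player can profitably deviate, this is not a Nash equilibrium.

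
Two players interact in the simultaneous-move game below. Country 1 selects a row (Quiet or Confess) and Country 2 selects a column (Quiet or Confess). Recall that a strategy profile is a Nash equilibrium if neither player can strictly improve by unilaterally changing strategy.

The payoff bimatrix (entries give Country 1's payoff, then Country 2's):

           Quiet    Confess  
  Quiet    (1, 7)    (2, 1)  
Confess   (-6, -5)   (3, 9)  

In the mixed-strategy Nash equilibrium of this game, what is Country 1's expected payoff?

15/8

First find q, the probability Country 2 plays Quiet, from Country 1's indifference between Quiet and Confess: q + 2(1−q) = −6q + 3(1−q), giving q = 1/8.
Since Country 1 is indifferent in equilibrium, Country 1's expected payoff equals the payoff from either row against (1/8, 7/8). Using Quiet: (1/8) + 2(7/8) = 15/8.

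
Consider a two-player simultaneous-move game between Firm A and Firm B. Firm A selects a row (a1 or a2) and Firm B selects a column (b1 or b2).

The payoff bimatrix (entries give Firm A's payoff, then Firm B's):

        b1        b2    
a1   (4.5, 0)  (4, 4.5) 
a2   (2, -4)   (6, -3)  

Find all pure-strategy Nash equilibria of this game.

(a1, b1): Firm B prefers b2 (4.5 > 0) — not an equilibrium.
(a1, b2): Firm A prefers a2 (6 > 4) — not an equilibrium.
(a2, b1): Firm A prefers a1 (4.5 > 2); Firm B prefers b2 (-3 > -4) — not an equilibrium.
(a2, b2): Firm A gets 6 ≥ 4 from a1, and Firm B gets -3 ≥ -4 from b1 — Nash equilibrium.

(a2, b2)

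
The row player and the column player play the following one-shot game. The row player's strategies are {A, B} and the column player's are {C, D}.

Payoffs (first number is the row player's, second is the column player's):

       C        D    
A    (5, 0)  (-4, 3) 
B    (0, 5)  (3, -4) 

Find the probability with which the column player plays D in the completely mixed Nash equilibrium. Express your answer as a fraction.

5/12

Let c be the probability that the column player plays C. In a completely mixed equilibrium, the row player must be indifferent between A and B.
The row player's expected payoff from A is 5c − 4(1−c); from B it is 3(1−c).
Setting these equal: 9c − 4 = −3c + 3, so c = 7/12.
Therefore the column player plays D with probability 1 − 7/12 = 5/12.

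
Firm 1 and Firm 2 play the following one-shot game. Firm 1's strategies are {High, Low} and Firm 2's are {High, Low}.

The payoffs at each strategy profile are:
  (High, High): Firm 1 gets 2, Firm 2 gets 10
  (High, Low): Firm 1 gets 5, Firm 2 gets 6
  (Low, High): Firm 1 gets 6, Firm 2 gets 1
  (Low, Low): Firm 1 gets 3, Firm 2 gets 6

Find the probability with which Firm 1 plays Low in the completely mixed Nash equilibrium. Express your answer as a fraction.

4/9

Let r be the probability that Firm 1 plays High. In a completely mixed equilibrium, Firm 2 must be indifferent between High and Low.
Firm 2's expected payoff from High is 10r + (1−r); from Low it is 6r + 6(1−r).
Setting these equal: 9r + 1 = 6, so r = 5/9.
Therefore Firm 1 plays Low with probability 1 − 5/9 = 4/9.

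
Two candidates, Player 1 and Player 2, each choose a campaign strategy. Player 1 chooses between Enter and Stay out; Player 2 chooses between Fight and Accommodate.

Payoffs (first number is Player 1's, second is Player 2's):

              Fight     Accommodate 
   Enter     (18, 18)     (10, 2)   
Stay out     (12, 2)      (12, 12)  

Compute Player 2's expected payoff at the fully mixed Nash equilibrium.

106/13

First find x, the probability Player 1 plays Enter, from Player 2's indifference between Fight and Accommodate: 18x + 2(1−x) = 2x + 12(1−x), giving x = 5/13.
Since Player 2 is indifferent in equilibrium, Player 2's expected payoff equals the payoff from either column against (5/13, 8/13). Using Fight: 18(5/13) + 2(8/13) = 106/13.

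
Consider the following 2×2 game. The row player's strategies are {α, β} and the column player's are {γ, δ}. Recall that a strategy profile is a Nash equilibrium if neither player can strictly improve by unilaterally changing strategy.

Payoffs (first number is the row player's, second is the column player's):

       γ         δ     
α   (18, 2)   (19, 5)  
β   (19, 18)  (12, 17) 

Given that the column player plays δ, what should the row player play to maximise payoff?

α

Against δ, the row player earns 19 from α and 12 from β.
So α is the best response.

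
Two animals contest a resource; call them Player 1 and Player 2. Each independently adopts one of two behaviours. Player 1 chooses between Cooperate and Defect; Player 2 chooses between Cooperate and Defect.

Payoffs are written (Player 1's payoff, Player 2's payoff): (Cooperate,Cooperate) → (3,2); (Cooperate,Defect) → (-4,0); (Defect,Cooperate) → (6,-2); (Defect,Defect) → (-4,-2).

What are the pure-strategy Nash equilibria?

(Defect, Cooperate) and (Defect, Defect)

(Cooperate, Cooperate): Player 1 prefers Defect (6 > 3) — not an equilibrium.
(Cooperate, Defect): Player 2 prefers Cooperate (2 > 0) — not an equilibrium.
(Defect, Cooperate): Player 1 gets 6 ≥ 3 from Cooperate, and Player 2 gets -2 ≥ -2 from Defect — Nash equilibrium.
(Defect, Defect): Player 1 gets -4 ≥ -4 from Cooperate, and Player 2 gets -2 ≥ -2 from Cooperate — Nash equilibrium.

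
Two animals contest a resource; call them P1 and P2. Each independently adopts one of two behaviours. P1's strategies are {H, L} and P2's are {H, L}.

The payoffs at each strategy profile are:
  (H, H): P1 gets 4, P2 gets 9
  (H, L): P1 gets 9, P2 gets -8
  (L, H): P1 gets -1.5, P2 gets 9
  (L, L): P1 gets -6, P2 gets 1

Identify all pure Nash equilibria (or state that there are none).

(H, H)

(H, H): P1 gets 4 ≥ -1.5 from L, and P2 gets 9 ≥ -8 from L — Nash equilibrium.
(H, L): P2 prefers H (9 > -8) — not an equilibrium.
(L, H): P1 prefers H (4 > -1.5) — not an equilibrium.
(L, L): P1 prefers H (9 > -6); P2 prefers H (9 > 1) — not an equilibrium.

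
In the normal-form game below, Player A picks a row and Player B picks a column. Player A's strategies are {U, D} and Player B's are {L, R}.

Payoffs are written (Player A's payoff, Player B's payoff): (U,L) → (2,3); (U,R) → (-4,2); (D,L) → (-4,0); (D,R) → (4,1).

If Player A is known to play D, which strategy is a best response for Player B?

Against D, Player B earns 0 from L and 1 from R.
So R is the best response.

R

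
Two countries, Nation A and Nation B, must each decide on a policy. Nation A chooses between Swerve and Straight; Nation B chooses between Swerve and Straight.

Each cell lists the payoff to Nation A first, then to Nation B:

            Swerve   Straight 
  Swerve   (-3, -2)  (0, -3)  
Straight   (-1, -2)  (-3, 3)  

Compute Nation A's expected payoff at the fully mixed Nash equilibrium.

-9/5

First find q, the probability Nation B plays Swerve, from Nation A's indifference between Swerve and Straight: −3q = −q − 3(1−q), giving q = 3/5.
Since Nation A is indifferent in equilibrium, Nation A's expected payoff equals the payoff from either row against (3/5, 2/5). Using Swerve: −3(3/5) = -9/5.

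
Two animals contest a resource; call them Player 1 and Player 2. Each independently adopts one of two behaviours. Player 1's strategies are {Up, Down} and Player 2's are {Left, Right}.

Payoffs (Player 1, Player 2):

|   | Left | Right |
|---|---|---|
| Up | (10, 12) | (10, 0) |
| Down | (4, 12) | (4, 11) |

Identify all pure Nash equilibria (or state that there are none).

(Up, Left): Player 1 gets 10 ≥ 4 from Down, and Player 2 gets 12 ≥ 0 from Right — Nash equilibrium.
(Up, Right): Player 2 prefers Left (12 > 0) — not an equilibrium.
(Down, Left): Player 1 prefers Up (10 > 4) — not an equilibrium.
(Down, Right): Player 1 prefers Up (10 > 4); Player 2 prefers Left (12 > 11) — not an equilibrium.

(Up, Left)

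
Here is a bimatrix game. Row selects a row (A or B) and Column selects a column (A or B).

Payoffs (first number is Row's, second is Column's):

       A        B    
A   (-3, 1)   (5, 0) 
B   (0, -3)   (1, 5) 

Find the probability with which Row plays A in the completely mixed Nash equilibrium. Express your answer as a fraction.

8/9

Let x be the probability that Row plays A. In a completely mixed equilibrium, Column must be indifferent between A and B.
Column's expected payoff from A is x − 3(1−x); from B it is 5(1−x).
Setting these equal: 4x − 3 = −5x + 5, so x = 8/9.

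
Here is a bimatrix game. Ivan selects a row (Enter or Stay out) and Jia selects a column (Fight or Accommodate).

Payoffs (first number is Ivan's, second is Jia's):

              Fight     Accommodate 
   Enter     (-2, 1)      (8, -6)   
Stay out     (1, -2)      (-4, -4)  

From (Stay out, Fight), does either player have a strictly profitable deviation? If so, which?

Neither

Ivan at (Stay out, Fight) earns 1; deviating to Enter yields -2 — not better.
Jia earns -2; deviating to Accommodate yields -4 — not better.
Neither player can strictly improve; the profile is a Nash equilibrium.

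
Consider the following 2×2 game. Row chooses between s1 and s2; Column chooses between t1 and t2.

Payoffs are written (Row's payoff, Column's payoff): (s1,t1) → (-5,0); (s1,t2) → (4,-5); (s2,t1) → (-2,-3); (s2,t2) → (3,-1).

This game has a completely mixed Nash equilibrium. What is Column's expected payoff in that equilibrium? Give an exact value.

-15/7

First find x, the probability Row plays s1, from Column's indifference between t1 and t2: −3(1−x) = −5x − (1−x), giving x = 2/7.
Since Column is indifferent in equilibrium, Column's expected payoff equals the payoff from either column against (2/7, 5/7). Using t1: −3(5/7) = -15/7.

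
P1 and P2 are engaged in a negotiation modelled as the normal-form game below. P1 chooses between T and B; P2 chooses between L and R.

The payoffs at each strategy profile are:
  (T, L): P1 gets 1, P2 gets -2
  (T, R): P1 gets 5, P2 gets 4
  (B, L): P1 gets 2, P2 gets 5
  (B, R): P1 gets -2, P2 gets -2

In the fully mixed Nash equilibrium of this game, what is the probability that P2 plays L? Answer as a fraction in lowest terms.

Let y be the probability that P2 plays L. In a completely mixed equilibrium, P1 must be indifferent between T and B.
P1's expected payoff from T is y + 5(1−y); from B it is 2y − 2(1−y).
Setting these equal: −4y + 5 = 4y − 2, so y = 7/8.

7/8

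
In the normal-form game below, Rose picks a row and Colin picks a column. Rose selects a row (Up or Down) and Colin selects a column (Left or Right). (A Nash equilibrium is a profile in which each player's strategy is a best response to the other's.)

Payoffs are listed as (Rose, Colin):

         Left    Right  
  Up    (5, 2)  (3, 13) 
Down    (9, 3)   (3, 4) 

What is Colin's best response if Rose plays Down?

Right

Against Down, Colin earns 3 from Left and 4 from Right.
So Right is the best response.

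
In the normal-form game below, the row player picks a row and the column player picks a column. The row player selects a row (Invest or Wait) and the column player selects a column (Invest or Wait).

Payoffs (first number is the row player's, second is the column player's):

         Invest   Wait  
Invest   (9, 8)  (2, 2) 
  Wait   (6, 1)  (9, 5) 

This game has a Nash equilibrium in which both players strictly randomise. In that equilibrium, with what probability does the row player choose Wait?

Let r be the probability that the row player plays Invest. In a completely mixed equilibrium, the column player must be indifferent between Invest and Wait.
The column player's expected payoff from Invest is 8r + (1−r); from Wait it is 2r + 5(1−r).
Setting these equal: 7r + 1 = −3r + 5, so r = 2/5.
Therefore the row player plays Wait with probability 1 − 2/5 = 3/5.

3/5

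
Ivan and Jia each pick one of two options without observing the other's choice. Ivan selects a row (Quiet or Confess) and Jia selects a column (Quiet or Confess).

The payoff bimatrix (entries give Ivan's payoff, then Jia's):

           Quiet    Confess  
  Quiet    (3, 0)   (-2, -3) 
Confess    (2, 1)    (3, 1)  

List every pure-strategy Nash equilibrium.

(Quiet, Quiet): Ivan gets 3 ≥ 2 from Confess, and Jia gets 0 ≥ -3 from Confess — Nash equilibrium.
(Quiet, Confess): Ivan prefers Confess (3 > -2); Jia prefers Quiet (0 > -3) — not an equilibrium.
(Confess, Quiet): Ivan prefers Quiet (3 > 2) — not an equilibrium.
(Confess, Confess): Ivan gets 3 ≥ -2 from Quiet, and Jia gets 1 ≥ 1 from Quiet — Nash equilibrium.

(Quiet, Quiet) and (Confess, Confess)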